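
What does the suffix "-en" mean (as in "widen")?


Suffix: -en
As in: widen -> wide + -en, with a spelling change
Meaning = to make / become


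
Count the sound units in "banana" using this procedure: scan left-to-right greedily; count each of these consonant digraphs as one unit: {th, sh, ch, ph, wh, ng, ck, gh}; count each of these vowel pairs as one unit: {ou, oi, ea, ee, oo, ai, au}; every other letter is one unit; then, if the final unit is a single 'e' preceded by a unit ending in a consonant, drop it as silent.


Word: "banana" (6 letters)
Left-to-right scan:
  (1) 'b' (letter)
  (2) 'a' (letter)
  (3) 'n' (letter)
  (4) 'a' (letter)
  (5) 'n' (letter)
  (6) 'a' (letter)
Units from scan: 6
Sound units = 6 units


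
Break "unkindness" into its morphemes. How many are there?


Word: "unkindness"
Morphemes: un- / kind / -ness
Each morpheme carries meaning
= 3 morphemes


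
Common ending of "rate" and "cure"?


Word 1: "rate"
Word 2: "cure"
Comparing from end:
  Pos -1: 'e' == 'e'
  Pos -2: 't' != 'r' (stop)
LCS = "e" (length 1)


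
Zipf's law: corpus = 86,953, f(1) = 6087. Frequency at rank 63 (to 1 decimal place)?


Zipf's law: f(r) = f(1) / r
f(1) = 6087
f(63) = 6087 / 63
= 96.6 occurrences


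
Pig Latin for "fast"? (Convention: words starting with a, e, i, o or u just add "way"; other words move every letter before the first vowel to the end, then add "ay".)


Word: "fast"
Starts with consonant(s) → move to end, add 'ay'
Consonant cluster: "f"
Pig Latin = "astfay"


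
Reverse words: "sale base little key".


Original: "sale base little key"
Words (1..n): sale | base | little | key
Reversed (n..1): key | little | base | sale
Result = "key little base sale"


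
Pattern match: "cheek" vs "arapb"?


Pattern of "cheek": [0, 1, 2, 2, 3]
Pattern of "arapb": [0, 1, 0, 2, 3]
Patterns do not match
Same pattern = No


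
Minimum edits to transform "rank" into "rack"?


Word 1: "rank" (length 4)
Word 2: "rack" (length 4)
One optimal edit sequence (insert/delete/substitute each cost 1):
  1. keep 'r'
  2. keep 'a'
  3. substitute 'n' -> 'c'  (+1)
  4. keep 'k'
Total edit operations: 1
Edit distance = 1


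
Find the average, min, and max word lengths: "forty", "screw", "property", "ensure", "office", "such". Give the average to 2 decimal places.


Lengths: "forty"=5, "screw"=5, "property"=8, "ensure"=6, "office"=6, "such"=4
Sum = 34, Count = 6
Average = 34/6 = 5.67
= avg=5.67, min=4, max=8


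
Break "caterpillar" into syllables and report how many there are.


Word: "caterpillar"
Syllable breakdown: cat / er / pil / lar
Counting: 4 parts
= 4 syllables


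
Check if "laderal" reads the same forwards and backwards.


Word: "laderal"
Reversed: "laredal"
Forward == Backward? laderal != laredal
Palindrome = No


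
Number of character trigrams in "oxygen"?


Word: "oxygen" (length 6)
Number of 3-grams = length - 3 + 1 = 6 - 3 + 1
= 4


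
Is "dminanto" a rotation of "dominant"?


Word: "dominant", Candidate: "dminanto"
Method: check if candidate is substring of word+word
"dominantdominant" contains "dminanto"? No
Is rotation = No


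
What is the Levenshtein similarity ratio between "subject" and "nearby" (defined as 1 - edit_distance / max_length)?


Word 1: "subject" (length 7)
Word 2: "nearby" (length 6)
One optimal edit sequence:
  1. delete 's'  (+1)
  2. substitute 'u' -> 'n'  (+1)
  3. substitute 'b' -> 'e'  (+1)
  4. substitute 'j' -> 'a'  (+1)
  5. substitute 'e' -> 'r'  (+1)
  6. substitute 'c' -> 'b'  (+1)
  7. substitute 't' -> 'y'  (+1)
Edit distance = 7
Max length = max(7, 6) = 7
Similarity = 1 - 7/7
= 0.0000


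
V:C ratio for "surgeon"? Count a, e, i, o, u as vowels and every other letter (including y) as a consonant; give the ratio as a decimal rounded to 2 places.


Word: "surgeon"
Vowels (a,e,i,o,u): 3
Consonants: 4
Ratio = 3/4
= 0.75


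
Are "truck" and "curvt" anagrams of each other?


Word 1: "truck" → sorted: ckrtu
Word 2: "curvt" → sorted: crtuv
Same letters? ckrtu != crtuv
Anagram = No


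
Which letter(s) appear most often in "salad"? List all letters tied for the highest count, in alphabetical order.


Word: "salad"
Letter counts:
  'a': 2
  'd': 1
  'l': 1
  's': 1
Maximum count = 2
Most frequent = 'a' (2 times each)


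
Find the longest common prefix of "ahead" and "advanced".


Word 1: "ahead"
Word 2: "advanced"
Comparing from start:
  Pos 0: 'a' == 'a'
  Pos 1: 'h' != 'd' (stop)
LCP = "a" (length 1)


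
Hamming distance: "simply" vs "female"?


Comparing character by character (same length = 6):
  Pos 0: 's' vs 'f' !=
  Pos 1: 'i' vs 'e' !=
  Pos 2: 'm' vs 'm' =
  Pos 3: 'p' vs 'a' !=
  Pos 4: 'l' vs 'l' =
  Pos 5: 'y' vs 'e' !=
Hamming distance = 4


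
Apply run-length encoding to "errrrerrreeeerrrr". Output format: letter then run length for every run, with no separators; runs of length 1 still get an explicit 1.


String: "errrrerrreeeerrrr"
Scanning for consecutive runs:
  'e' x 1
  'r' x 4
  'e' x 1
  'r' x 3
  'e' x 4
  'r' x 4
RLE = "e1r4e1r3e4r4"


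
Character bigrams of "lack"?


Word: "lack" (length 4)
Number of bigrams = 4 - 2 + 1 = 3
  Position 0: "la"
  Position 1: "ac"
  Position 2: "ck"
Bigrams = "la", "ac", "ck"


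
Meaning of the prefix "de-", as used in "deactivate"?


Prefix: de-
Example: deactivate (de- + activate)
Meaning = remove / reverse


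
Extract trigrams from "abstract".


Word: "abstract" (length 8)
Number of trigrams = 8 - 3 + 1 = 6
  Position 0: "abs"
  Position 1: "bst"
  Position 2: "str"
  Position 3: "tra"
  Position 4: "rac"
  Position 5: "act"
Trigrams = "abs", "bst", "str", "tra", "rac", "act"


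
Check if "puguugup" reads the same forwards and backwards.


Word: "puguugup"
Reversed: "puguugup"
Forward == Backward? puguugup == puguugup
Palindrome = Yes


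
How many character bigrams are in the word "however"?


Word: "however" (length 7)
Number of 2-grams = length - 2 + 1 = 7 - 2 + 1
= 6


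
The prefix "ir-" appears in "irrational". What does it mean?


Prefix: ir-
Example: irrational = ir- + rational
Meaning = not


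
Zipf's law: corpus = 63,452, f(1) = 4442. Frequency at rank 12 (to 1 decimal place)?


Zipf's law: f(r) = f(1) / r
f(1) = 4442
f(12) = 4442 / 12
= 370.2 occurrences


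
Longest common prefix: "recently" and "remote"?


Word 1: "recently"
Word 2: "remote"
Comparing from start:
  Pos 0: 'r' == 'r'
  Pos 1: 'e' == 'e'
  Pos 2: 'c' != 'm' (stop)
LCP = "re" (length 2)


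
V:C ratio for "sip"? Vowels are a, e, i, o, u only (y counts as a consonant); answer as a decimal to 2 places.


Word: "sip"
Vowels (a,e,i,o,u): 1
Consonants: 2
Ratio = 1/2
= 0.50


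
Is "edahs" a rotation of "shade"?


Word: "shade", Candidate: "edahs"
Method: check if candidate is substring of word+word
"shadeshade" contains "edahs"? No
Is rotation = No


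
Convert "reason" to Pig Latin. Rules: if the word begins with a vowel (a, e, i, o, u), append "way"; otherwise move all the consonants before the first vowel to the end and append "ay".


Word: "reason"
Starts with consonant(s) → move to end, add 'ay'
Consonant cluster: "r"
Pig Latin = "easonray"


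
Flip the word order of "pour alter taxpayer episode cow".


Original: "pour alter taxpayer episode cow"
Words (1..n): pour | alter | taxpayer | episode | cow
Reversed (n..1): cow | episode | taxpayer | alter | pour
Result = "cow episode taxpayer alter pour"


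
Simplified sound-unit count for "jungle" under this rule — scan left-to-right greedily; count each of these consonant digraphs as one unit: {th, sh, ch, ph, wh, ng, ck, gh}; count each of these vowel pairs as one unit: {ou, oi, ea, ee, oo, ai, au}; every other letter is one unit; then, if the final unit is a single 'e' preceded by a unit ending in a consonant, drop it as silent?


Word: "jungle" (6 letters)
Left-to-right scan:
  [1] 'j' (letter)
  [2] 'u' (letter)
  [3] 'ng' (digraph)
  [4] 'l' (letter)
  [5] 'e' (letter)
Units from scan: 5
Final unit is 'e' after a consonant -> drop as silent (-1)
Sound units = 4 units


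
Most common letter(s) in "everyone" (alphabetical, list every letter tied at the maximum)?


Word: "everyone"
Letter counts:
  'e': 3
  'n': 1
  'o': 1
  'r': 1
  'v': 1
  'y': 1
Maximum count = 3
Most frequent = 'e' (3 times each)


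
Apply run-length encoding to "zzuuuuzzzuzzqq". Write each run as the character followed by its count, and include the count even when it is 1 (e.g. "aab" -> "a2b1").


String: "zzuuuuzzzuzzqq"
Scanning for consecutive runs:
  'z' x 2
  'u' x 4
  'z' x 3
  'u' x 1
  'z' x 2
  'q' x 2
RLE = "z2u4z3u1z2q2"


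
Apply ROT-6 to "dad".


Word: "dad"
Shift: 6
Each letter → (letter + shift) mod 26:
  'd' (3) + 6 = 9 → 'j'
  'a' (0) + 6 = 6 → 'g'
  'd' (3) + 6 = 9 → 'j'
Result = "jgj"


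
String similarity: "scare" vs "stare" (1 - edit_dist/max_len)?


Word 1: "scare" (length 5)
Word 2: "stare" (length 5)
One optimal edit sequence:
  1. keep 's'
  2. substitute 'c' -> 't'  (+1)
  3. keep 'a'
  4. keep 'r'
  5. keep 'e'
Edit distance = 1
Max length = max(5, 5) = 5
Similarity = 1 - 1/5
= 0.8000


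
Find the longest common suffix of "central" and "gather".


Word 1: "central"
Word 2: "gather"
Comparing from end:
  Pos -1: 'l' != 'r' (stop)
LCS = "" (length 0)


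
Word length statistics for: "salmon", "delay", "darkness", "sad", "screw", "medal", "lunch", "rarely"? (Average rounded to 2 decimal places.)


Lengths: "salmon"=6, "delay"=5, "darkness"=8, "sad"=3, "screw"=5, "medal"=5, "lunch"=5, "rarely"=6
Sum = 43, Count = 8
Average = 43/8 = 5.38
= avg=5.38, min=3, max=8


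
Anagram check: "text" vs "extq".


Word 1: "text" → sorted: ettx
Word 2: "extq" → sorted: eqtx
Same letters? ettx != eqtx
Anagram = No


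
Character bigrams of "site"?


Word: "site" (length 4)
Number of bigrams = 4 - 2 + 1 = 3
  Position 0: "si"
  Position 1: "it"
  Position 2: "te"
Bigrams = "si", "it", "te"


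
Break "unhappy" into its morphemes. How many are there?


Word: "unhappy"
Morphemes: un- | happy
Each morpheme carries meaning
= 2 morphemes


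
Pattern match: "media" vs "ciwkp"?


Pattern of "media": [0, 1, 2, 3, 4]
Pattern of "ciwkp": [0, 1, 2, 3, 4]
Patterns match
Same pattern = Yes


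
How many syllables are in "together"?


Word: "together"
Syllable breakdown: to / geth / er
Counting: 3 parts
= 3 syllables


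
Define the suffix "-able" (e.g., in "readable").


Suffix: -able
As in: readable -> read + -able
Meaning = capable of


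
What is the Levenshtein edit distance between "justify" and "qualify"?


Word 1: "justify" (length 7)
Word 2: "qualify" (length 7)
One optimal edit sequence (insert/delete/substitute each cost 1):
  1. substitute 'j' -> 'q'  (+1)
  2. keep 'u'
  3. substitute 's' -> 'a'  (+1)
  4. substitute 't' -> 'l'  (+1)
  5. keep 'i'
  6. keep 'f'
  7. keep 'y'
Total edit operations: 3
Edit distance = 3


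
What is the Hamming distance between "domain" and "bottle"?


Comparing character by character (same length = 6):
  Pos 0: 'd' vs 'b' !=
  Pos 1: 'o' vs 'o' =
  Pos 2: 'm' vs 't' !=
  Pos 3: 'a' vs 't' !=
  Pos 4: 'i' vs 'l' !=
  Pos 5: 'n' vs 'e' !=
Hamming distance = 5


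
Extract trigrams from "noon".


Word: "noon" (length 4)
Number of trigrams = 4 - 3 + 1 = 2
  Position 0: "noo"
  Position 1: "oon"
Trigrams = "noo", "oon"


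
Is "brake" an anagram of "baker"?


Word 1: "baker" → sorted: abekr
Word 2: "brake" → sorted: abekr
Same letters? abekr == abekr
Anagram = Yes


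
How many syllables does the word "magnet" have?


Word: "magnet"
Syllable breakdown: mag | net
Counting: 2 parts
= 2 syllables


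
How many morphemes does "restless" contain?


Word: "restless"
Morphemes: rest / -less
Each morpheme carries meaning
= 2 morphemes


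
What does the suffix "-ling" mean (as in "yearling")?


Suffix: -ling
As in: yearling -> year + -ling
Meaning = small / young


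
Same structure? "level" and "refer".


Pattern of "level": [0, 1, 2, 1, 0]
Pattern of "refer": [0, 1, 2, 1, 0]
Patterns match
Same pattern = Yes


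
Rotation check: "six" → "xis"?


Word: "six", Candidate: "xis"
Method: check if candidate is substring of word+word
"sixsix" contains "xis"? No
Is rotation = No


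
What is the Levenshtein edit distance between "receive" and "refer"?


Word 1: "receive" (length 7)
Word 2: "refer" (length 5)
One optimal edit sequence (insert/delete/substitute each cost 1):
  1. keep 'r'
  2. keep 'e'
  3. substitute 'c' -> 'f'  (+1)
  4. keep 'e'
  5. delete 'i'  (+1)
  6. delete 'v'  (+1)
  7. substitute 'e' -> 'r'  (+1)
Total edit operations: 4
Edit distance = 4


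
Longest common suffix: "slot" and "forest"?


Word 1: "slot"
Word 2: "forest"
Comparing from end:
  Pos -1: 't' == 't'
  Pos -2: 'o' != 's' (stop)
LCS = "t" (length 1)


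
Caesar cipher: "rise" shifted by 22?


Word: "rise"
Shift: 22
Each letter → (letter + shift) mod 26:
  'r' (17) + 22 = 13 → 'n'
  'i' (8) + 22 = 4 → 'e'
  's' (18) + 22 = 14 → 'o'
  'e' (4) + 22 = 0 → 'a'
Result = "neoa"


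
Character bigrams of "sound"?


Word: "sound" (length 5)
Number of bigrams = 5 - 2 + 1 = 4
  Position 0: "so"
  Position 1: "ou"
  Position 2: "un"
  Position 3: "nd"
Bigrams = "so", "ou", "un", "nd"


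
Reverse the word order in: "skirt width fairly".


Original: "skirt width fairly"
Words (1..n): skirt | width | fairly
Reversed (n..1): fairly | width | skirt
Result = "fairly width skirt"


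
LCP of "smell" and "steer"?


Word 1: "smell"
Word 2: "steer"
Comparing from start:
  Pos 0: 's' == 's'
  Pos 1: 'm' != 't' (stop)
LCP = "s" (length 1)


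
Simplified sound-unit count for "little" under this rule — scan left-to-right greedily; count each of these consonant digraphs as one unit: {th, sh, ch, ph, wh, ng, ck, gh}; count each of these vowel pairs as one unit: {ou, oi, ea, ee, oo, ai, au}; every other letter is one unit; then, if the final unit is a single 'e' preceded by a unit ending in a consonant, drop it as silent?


Word: "little" (6 letters)
Left-to-right scan:
  [1] 'l' (letter)
  [2] 'i' (letter)
  [3] 't' (letter)
  [4] 't' (letter)
  [5] 'l' (letter)
  [6] 'e' (letter)
Units from scan: 6
Final unit is 'e' after a consonant -> drop as silent (-1)
Sound units = 5 units


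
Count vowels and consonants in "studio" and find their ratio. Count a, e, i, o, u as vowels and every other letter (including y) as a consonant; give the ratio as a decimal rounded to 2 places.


Word: "studio"
Vowels (a,e,i,o,u): 3
Consonants: 3
Ratio = 3/3
= 1.00


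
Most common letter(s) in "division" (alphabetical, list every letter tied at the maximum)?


Word: "division"
Letter counts:
  'd': 1
  'i': 3
  'n': 1
  'o': 1
  's': 1
  'v': 1
Maximum count = 3
Most frequent = 'i' (3 times each)


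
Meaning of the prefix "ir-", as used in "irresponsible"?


Prefix: ir-
As in: irresponsible -> ir- + responsible
Meaning = not


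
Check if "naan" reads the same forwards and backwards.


Word: "naan"
Reversed: "naan"
Forward == Backward? naan == naan
Palindrome = Yes


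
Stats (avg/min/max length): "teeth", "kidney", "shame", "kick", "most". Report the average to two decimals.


Lengths: "teeth"=5, "kidney"=6, "shame"=5, "kick"=4, "most"=4
Sum = 24, Count = 5
Average = 24/5 = 4.80
= avg=4.80, min=4, max=6


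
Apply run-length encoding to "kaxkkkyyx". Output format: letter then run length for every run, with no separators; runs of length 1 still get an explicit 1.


String: "kaxkkkyyx"
Scanning for consecutive runs:
  'k' x 1
  'a' x 1
  'x' x 1
  'k' x 3
  'y' x 2
  'x' x 1
RLE = "k1a1x1k3y2x1"


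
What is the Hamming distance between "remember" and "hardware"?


Comparing character by character (same length = 8):
  Pos 0: 'r' vs 'h' !=
  Pos 1: 'e' vs 'a' !=
  Pos 2: 'm' vs 'r' !=
  Pos 3: 'e' vs 'd' !=
  Pos 4: 'm' vs 'w' !=
  Pos 5: 'b' vs 'a' !=
  Pos 6: 'e' vs 'r' !=
  Pos 7: 'r' vs 'e' !=
Hamming distance = 8


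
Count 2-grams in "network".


Word: "network" (length 7)
Number of 2-grams = length - 2 + 1 = 7 - 2 + 1
= 6


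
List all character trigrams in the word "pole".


Word: "pole" (length 4)
Number of trigrams = 4 - 3 + 1 = 2
  Position 0: "pol"
  Position 1: "ole"
Trigrams = "pol", "ole"


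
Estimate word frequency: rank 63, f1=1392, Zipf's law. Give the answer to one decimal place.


Zipf's law: f(r) = f(1) / r
f(1) = 1392
f(63) = 1392 / 63
= 22.1 occurrences


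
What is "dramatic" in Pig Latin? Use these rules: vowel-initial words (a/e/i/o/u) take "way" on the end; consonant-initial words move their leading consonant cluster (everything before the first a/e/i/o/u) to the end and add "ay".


Word: "dramatic"
Starts with consonant(s) → move to end, add 'ay'
Consonant cluster: "dr"
Pig Latin = "amaticdray"


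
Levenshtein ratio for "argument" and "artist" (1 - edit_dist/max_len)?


Word 1: "argument" (length 8)
Word 2: "artist" (length 6)
One optimal edit sequence:
  1. keep 'a'
  2. keep 'r'
  3. delete 'g'  (+1)
  4. delete 'u'  (+1)
  5. substitute 'm' -> 't'  (+1)
  6. substitute 'e' -> 'i'  (+1)
  7. substitute 'n' -> 's'  (+1)
  8. keep 't'
Edit distance = 5
Max length = max(8, 6) = 8
Similarity = 1 - 5/8
= 0.3750


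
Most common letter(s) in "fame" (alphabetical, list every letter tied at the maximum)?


Word: "fame"
Letter counts:
  'a': 1
  'e': 1
  'f': 1
  'm': 1
Maximum count = 1
Most frequent = 'a', 'e', 'f', 'm' (1 time each)


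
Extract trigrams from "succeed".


Word: "succeed" (length 7)
Number of trigrams = 7 - 3 + 1 = 5
  Position 0: "suc"
  Position 1: "ucc"
  Position 2: "cce"
  Position 3: "cee"
  Position 4: "eed"
Trigrams = "suc", "ucc", "cce", "cee", "eed"


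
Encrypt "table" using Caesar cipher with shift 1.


Word: "table"
Shift: 1
Each letter → (letter + shift) mod 26:
  't' (19) + 1 = 20 → 'u'
  'a' (0) + 1 = 1 → 'b'
  'b' (1) + 1 = 2 → 'c'
  'l' (11) + 1 = 12 → 'm'
  'e' (4) + 1 = 5 → 'f'
Result = "ubcmf"


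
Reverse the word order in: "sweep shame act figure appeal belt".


Original: "sweep shame act figure appeal belt"
Words (1..n): sweep | shame | act | figure | appeal | belt
Reversed (n..1): belt | appeal | figure | act | shame | sweep
Result = "belt appeal figure act shame sweep"


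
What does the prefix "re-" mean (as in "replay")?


Prefix: re-
Example: replay = re- + play
Meaning = again


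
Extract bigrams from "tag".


Word: "tag" (length 3)
Number of bigrams = 3 - 2 + 1 = 2
  Position 0: "ta"
  Position 1: "ag"
Bigrams = "ta", "ag"


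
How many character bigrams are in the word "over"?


Word: "over" (length 4)
Number of 2-grams = length - 2 + 1 = 4 - 2 + 1
= 3


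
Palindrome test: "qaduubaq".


Word: "qaduubaq"
Reversed: "qabuudaq"
Forward == Backward? qaduubaq != qabuudaq
Palindrome = No


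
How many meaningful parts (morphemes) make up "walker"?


Word: "walker"
Morphemes: walk | -er
Each morpheme carries meaning
= 2 morphemes


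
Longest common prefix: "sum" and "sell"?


Word 1: "sum"
Word 2: "sell"
Comparing from start:
  Pos 0: 's' == 's'
  Pos 1: 'u' != 'e' (stop)
LCP = "s" (length 1)


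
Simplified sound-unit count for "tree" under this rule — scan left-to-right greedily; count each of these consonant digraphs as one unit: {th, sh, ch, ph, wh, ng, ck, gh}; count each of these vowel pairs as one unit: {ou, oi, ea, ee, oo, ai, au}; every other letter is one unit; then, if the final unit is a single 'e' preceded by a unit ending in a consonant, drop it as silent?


Word: "tree" (4 letters)
Left-to-right scan:
  (1) 't' (letter)
  (2) 'r' (letter)
  (3) 'ee' (vowel-pair)
Units from scan: 3
Sound units = 3 units


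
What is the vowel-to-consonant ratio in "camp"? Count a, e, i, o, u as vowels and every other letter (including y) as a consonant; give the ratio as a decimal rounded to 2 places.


Word: "camp"
Vowels (a,e,i,o,u): 1
Consonants: 3
Ratio = 1/3
= 0.33


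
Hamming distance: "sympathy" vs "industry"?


Comparing character by character (same length = 8):
  Pos 0: 's' vs 'i' !=
  Pos 1: 'y' vs 'n' !=
  Pos 2: 'm' vs 'd' !=
  Pos 3: 'p' vs 'u' !=
  Pos 4: 'a' vs 's' !=
  Pos 5: 't' vs 't' =
  Pos 6: 'h' vs 'r' !=
  Pos 7: 'y' vs 'y' =
Hamming distance = 6


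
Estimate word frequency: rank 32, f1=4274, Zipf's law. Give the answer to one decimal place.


Zipf's law: f(r) = f(1) / r
f(1) = 4274
f(32) = 4274 / 32
= 133.6 occurrences


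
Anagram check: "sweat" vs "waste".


Word 1: "sweat" → sorted: aestw
Word 2: "waste" → sorted: aestw
Same letters? aestw == aestw
Anagram = Yes


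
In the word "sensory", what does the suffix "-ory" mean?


Suffix: -ory
As in: sensory -> sense + -ory, with a spelling change
Meaning = relating to / place for


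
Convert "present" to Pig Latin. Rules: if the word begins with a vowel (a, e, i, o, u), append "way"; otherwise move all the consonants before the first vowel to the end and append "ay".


Word: "present"
Starts with consonant(s) → move to end, add 'ay'
Consonant cluster: "pr"
Pig Latin = "esentpray"


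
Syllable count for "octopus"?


Word: "octopus"
Syllable breakdown: oc · to · pus
Counting: 3 parts
= 3 syllables


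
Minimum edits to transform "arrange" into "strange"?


Word 1: "arrange" (length 7)
Word 2: "strange" (length 7)
One optimal edit sequence (insert/delete/substitute each cost 1):
  1. substitute 'a' -> 's'  (+1)
  2. substitute 'r' -> 't'  (+1)
  3. keep 'r'
  4. keep 'a'
  5. keep 'n'
  6. keep 'g'
  7. keep 'e'
Total edit operations: 2
Edit distance = 2


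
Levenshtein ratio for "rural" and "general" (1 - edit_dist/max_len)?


Word 1: "rural" (length 5)
Word 2: "general" (length 7)
One optimal edit sequence:
  1. insert 'g'  (+1)
  2. insert 'e'  (+1)
  3. substitute 'r' -> 'n'  (+1)
  4. substitute 'u' -> 'e'  (+1)
  5. keep 'r'
  6. keep 'a'
  7. keep 'l'
Edit distance = 4
Max length = max(5, 7) = 7
Similarity = 1 - 4/7
= 0.4286


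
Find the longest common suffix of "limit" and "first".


Word 1: "limit"
Word 2: "first"
Comparing from end:
  Pos -1: 't' == 't'
  Pos -2: 'i' != 's' (stop)
LCS = "t" (length 1)


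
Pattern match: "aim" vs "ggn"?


Pattern of "aim": [0, 1, 2]
Pattern of "ggn": [0, 0, 1]
Patterns do not match
Same pattern = No


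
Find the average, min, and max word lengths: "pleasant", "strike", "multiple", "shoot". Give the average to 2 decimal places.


Lengths: "pleasant"=8, "strike"=6, "multiple"=8, "shoot"=5
Sum = 27, Count = 4
Average = 27/4 = 6.75
= avg=6.75, min=5, max=8


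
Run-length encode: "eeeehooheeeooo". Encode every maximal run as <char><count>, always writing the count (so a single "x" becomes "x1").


String: "eeeehooheeeooo"
Scanning for consecutive runs:
  'e' x 4
  'h' x 1
  'o' x 2
  'h' x 1
  'e' x 3
  'o' x 3
RLE = "e4h1o2h1e3o3"


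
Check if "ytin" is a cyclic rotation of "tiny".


Word: "tiny", Candidate: "ytin"
Method: check if candidate is substring of word+word
"tinytiny" contains "ytin"? Yes
Is rotation = Yes


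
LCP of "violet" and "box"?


Word 1: "violet"
Word 2: "box"
Comparing from start:
  Pos 0: 'v' != 'b' (stop)
LCP = "" (length 0)


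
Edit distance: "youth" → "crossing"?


Word 1: "youth" (length 5)
Word 2: "crossing" (length 8)
One optimal edit sequence (insert/delete/substitute each cost 1):
  1. insert 'c'  (+1)
  2. substitute 'y' -> 'r'  (+1)
  3. keep 'o'
  4. insert 's'  (+1)
  5. insert 's'  (+1)
  6. substitute 'u' -> 'i'  (+1)
  7. substitute 't' -> 'n'  (+1)
  8. substitute 'h' -> 'g'  (+1)
Total edit operations: 7
Edit distance = 7


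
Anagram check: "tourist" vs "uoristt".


Word 1: "tourist" → sorted: iorsttu
Word 2: "uoristt" → sorted: iorsttu
Same letters? iorsttu == iorsttu
Anagram = Yes


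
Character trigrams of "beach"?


Word: "beach" (length 5)
Number of trigrams = 5 - 3 + 1 = 3
  Position 0: "bea"
  Position 1: "eac"
  Position 2: "ach"
Trigrams = "bea", "eac", "ach"


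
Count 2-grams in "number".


Word: "number" (length 6)
Number of 2-grams = length - 2 + 1 = 6 - 2 + 1
= 5


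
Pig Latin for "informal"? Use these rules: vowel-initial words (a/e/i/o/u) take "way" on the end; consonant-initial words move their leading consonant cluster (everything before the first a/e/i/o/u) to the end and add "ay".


Word: "informal"
Starts with vowel → add 'way'
Pig Latin = "informalway"


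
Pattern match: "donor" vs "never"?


Pattern of "donor": [0, 1, 2, 1, 3]
Pattern of "never": [0, 1, 2, 1, 3]
Patterns match
Same pattern = Yes


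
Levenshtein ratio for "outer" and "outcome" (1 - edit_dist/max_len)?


Word 1: "outer" (length 5)
Word 2: "outcome" (length 7)
One optimal edit sequence:
  1. keep 'o'
  2. keep 'u'
  3. keep 't'
  4. insert 'c'  (+1)
  5. insert 'o'  (+1)
  6. substitute 'e' -> 'm'  (+1)
  7. substitute 'r' -> 'e'  (+1)
Edit distance = 4
Max length = max(5, 7) = 7
Similarity = 1 - 4/7
= 0.4286


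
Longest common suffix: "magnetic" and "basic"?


Word 1: "magnetic"
Word 2: "basic"
Comparing from end:
  Pos -1: 'c' == 'c'
  Pos -2: 'i' == 'i'
  Pos -3: 't' != 's' (stop)
LCS = "ic" (length 2)


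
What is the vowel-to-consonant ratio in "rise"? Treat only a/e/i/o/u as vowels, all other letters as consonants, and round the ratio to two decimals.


Word: "rise"
Vowels (a,e,i,o,u): 2
Consonants: 2
Ratio = 2/2
= 1.00


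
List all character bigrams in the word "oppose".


Word: "oppose" (length 6)
Number of bigrams = 6 - 2 + 1 = 5
  Position 0: "op"
  Position 1: "pp"
  Position 2: "po"
  Position 3: "os"
  Position 4: "se"
Bigrams = "op", "pp", "po", "os", "se"


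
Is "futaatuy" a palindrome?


Word: "futaatuy"
Reversed: "yutaatuf"
Forward == Backward? futaatuy != yutaatuf
Palindrome = No


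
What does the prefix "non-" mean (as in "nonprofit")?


Prefix: non-
As in: nonprofit -> non- + profit
Meaning = not


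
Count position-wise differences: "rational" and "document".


Comparing character by character (same length = 8):
  Pos 0: 'r' vs 'd' !=
  Pos 1: 'a' vs 'o' !=
  Pos 2: 't' vs 'c' !=
  Pos 3: 'i' vs 'u' !=
  Pos 4: 'o' vs 'm' !=
  Pos 5: 'n' vs 'e' !=
  Pos 6: 'a' vs 'n' !=
  Pos 7: 'l' vs 't' !=
Hamming distance = 8


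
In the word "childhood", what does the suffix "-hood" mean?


Suffix: -hood
Example: childhood (child + -hood)
Meaning = state / condition


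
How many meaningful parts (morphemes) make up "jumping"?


Word: "jumping"
Morphemes: jump | -ing
Each morpheme carries meaning
= 2 morphemes


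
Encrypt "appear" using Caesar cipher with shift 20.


Word: "appear"
Shift: 20
Each letter → (letter + shift) mod 26:
  'a' (0) + 20 = 20 → 'u'
  'p' (15) + 20 = 9 → 'j'
  'p' (15) + 20 = 9 → 'j'
  'e' (4) + 20 = 24 → 'y'
  'a' (0) + 20 = 20 → 'u'
  'r' (17) + 20 = 11 → 'l'
Result = "ujjyul"


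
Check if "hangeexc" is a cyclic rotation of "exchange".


Word: "exchange", Candidate: "hangeexc"
Method: check if candidate is substring of word+word
"exchangeexchange" contains "hangeexc"? Yes
Is rotation = Yes


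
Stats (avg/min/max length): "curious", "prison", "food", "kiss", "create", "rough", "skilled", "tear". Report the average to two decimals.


Lengths: "curious"=7, "prison"=6, "food"=4, "kiss"=4, "create"=6, "rough"=5, "skilled"=7, "tear"=4
Sum = 43, Count = 8
Average = 43/8 = 5.38
= avg=5.38, min=4, max=7


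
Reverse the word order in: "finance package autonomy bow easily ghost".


Original: "finance package autonomy bow easily ghost"
Words (1..n): finance | package | autonomy | bow | easily | ghost
Reversed (n..1): ghost | easily | bow | autonomy | package | finance
Result = "ghost easily bow autonomy package finance"


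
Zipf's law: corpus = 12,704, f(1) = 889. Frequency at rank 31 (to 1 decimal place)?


Zipf's law: f(r) = f(1) / r
f(1) = 889
f(31) = 889 / 31
= 28.7 occurrences


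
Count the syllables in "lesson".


Word: "lesson"
Syllable breakdown: les / son
Counting: 2 parts
= 2 syllables


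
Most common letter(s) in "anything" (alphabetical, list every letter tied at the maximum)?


Word: "anything"
Letter counts:
  'a': 1
  'g': 1
  'h': 1
  'i': 1
  'n': 2
  't': 1
  'y': 1
Maximum count = 2
Most frequent = 'n' (2 times each)


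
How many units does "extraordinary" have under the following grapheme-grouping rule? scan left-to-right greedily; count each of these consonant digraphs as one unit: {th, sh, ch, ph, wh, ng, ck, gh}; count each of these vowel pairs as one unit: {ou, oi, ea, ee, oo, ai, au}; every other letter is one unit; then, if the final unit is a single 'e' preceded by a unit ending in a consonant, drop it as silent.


Word: "extraordinary" (13 letters)
Left-to-right scan:
  [1] 'e' (letter)
  [2] 'x' (letter)
  [3] 't' (letter)
  [4] 'r' (letter)
  [5] 'a' (letter)
  [6] 'o' (letter)
  [7] 'r' (letter)
  [8] 'd' (letter)
  [9] 'i' (letter)
  [10] 'n' (letter)
  [11] 'a' (letter)
  [12] 'r' (letter)
  [13] 'y' (letter)
Units from scan: 13
Sound units = 13 units


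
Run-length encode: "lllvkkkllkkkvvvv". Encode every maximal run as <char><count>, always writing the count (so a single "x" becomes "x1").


String: "lllvkkkllkkkvvvv"
Scanning for consecutive runs:
  'l' x 3
  'v' x 1
  'k' x 3
  'l' x 2
  'k' x 3
  'v' x 4
RLE = "l3v1k3l2k3v4"


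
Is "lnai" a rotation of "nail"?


Word: "nail", Candidate: "lnai"
Method: check if candidate is substring of word+word
"nailnail" contains "lnai"? Yes
Is rotation = Yes


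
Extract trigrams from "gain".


Word: "gain" (length 4)
Number of trigrams = 4 - 3 + 1 = 2
  Position 0: "gai"
  Position 1: "ain"
Trigrams = "gai", "ain"


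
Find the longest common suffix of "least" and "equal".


Word 1: "least"
Word 2: "equal"
Comparing from end:
  Pos -1: 't' != 'l' (stop)
LCS = "" (length 0)


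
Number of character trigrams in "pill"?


Word: "pill" (length 4)
Number of 3-grams = length - 3 + 1 = 4 - 3 + 1
= 2


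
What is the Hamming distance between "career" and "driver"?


Comparing character by character (same length = 6):
  Pos 0: 'c' vs 'd' !=
  Pos 1: 'a' vs 'r' !=
  Pos 2: 'r' vs 'i' !=
  Pos 3: 'e' vs 'v' !=
  Pos 4: 'e' vs 'e' =
  Pos 5: 'r' vs 'r' =
Hamming distance = 4


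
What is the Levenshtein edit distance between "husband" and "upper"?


Word 1: "husband" (length 7)
Word 2: "upper" (length 5)
One optimal edit sequence (insert/delete/substitute each cost 1):
  1. delete 'h'  (+1)
  2. keep 'u'
  3. delete 's'  (+1)
  4. substitute 'b' -> 'p'  (+1)
  5. substitute 'a' -> 'p'  (+1)
  6. substitute 'n' -> 'e'  (+1)
  7. substitute 'd' -> 'r'  (+1)
Total edit operations: 6
Edit distance = 6


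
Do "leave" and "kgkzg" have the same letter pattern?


Pattern of "leave": [0, 1, 2, 3, 1]
Pattern of "kgkzg": [0, 1, 0, 2, 1]
Patterns do not match
Same pattern = No


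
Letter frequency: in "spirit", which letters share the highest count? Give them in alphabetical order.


Word: "spirit"
Letter counts:
  'i': 2
  'p': 1
  'r': 1
  's': 1
  't': 1
Maximum count = 2
Most frequent = 'i' (2 times each)


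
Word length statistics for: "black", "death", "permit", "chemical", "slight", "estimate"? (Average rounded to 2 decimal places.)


Lengths: "black"=5, "death"=5, "permit"=6, "chemical"=8, "slight"=6, "estimate"=8
Sum = 38, Count = 6
Average = 38/6 = 6.33
= avg=6.33, min=5, max=8


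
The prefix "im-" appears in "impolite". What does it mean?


Prefix: im-
As in: impolite -> im- + polite
Meaning = not / into


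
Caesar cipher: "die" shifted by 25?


Word: "die"
Shift: 25
Each letter → (letter + shift) mod 26:
  'd' (3) + 25 = 2 → 'c'
  'i' (8) + 25 = 7 → 'h'
  'e' (4) + 25 = 3 → 'd'
Result = "chd"


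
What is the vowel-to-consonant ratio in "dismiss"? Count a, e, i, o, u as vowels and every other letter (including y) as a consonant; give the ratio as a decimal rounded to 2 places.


Word: "dismiss"
Vowels (a,e,i,o,u): 2
Consonants: 5
Ratio = 2/5
= 0.40


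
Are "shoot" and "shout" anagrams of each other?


Word 1: "shoot" → sorted: hoost
Word 2: "shout" → sorted: hostu
Same letters? hoost != hostu
Anagram = No


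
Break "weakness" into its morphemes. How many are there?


Word: "weakness"
Morphemes: weak / -ness
Each morpheme carries meaning
= 2 morphemes


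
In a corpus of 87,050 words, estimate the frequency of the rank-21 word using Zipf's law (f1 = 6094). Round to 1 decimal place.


Zipf's law: f(r) = f(1) / r
f(1) = 6094
f(21) = 6094 / 21
= 290.2 occurrences


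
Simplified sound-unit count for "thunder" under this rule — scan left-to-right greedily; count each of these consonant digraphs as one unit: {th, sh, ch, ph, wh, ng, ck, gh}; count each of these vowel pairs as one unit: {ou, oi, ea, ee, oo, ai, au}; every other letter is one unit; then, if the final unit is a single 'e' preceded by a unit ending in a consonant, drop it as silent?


Word: "thunder" (7 letters)
Left-to-right scan:
  [1] 'th' (digraph)
  [2] 'u' (letter)
  [3] 'n' (letter)
  [4] 'd' (letter)
  [5] 'e' (letter)
  [6] 'r' (letter)
Units from scan: 6
Sound units = 6 units


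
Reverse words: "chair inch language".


Original: "chair inch language"
Words (1..n): chair | inch | language
Reversed (n..1): language | inch | chair
Result = "language inch chair"


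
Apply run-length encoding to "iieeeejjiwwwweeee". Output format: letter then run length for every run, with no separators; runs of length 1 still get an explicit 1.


String: "iieeeejjiwwwweeee"
Scanning for consecutive runs:
  'i' x 2
  'e' x 4
  'j' x 2
  'i' x 1
  'w' x 4
  'e' x 4
RLE = "i2e4j2i1w4e4"


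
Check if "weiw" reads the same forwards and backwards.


Word: "weiw"
Reversed: "wiew"
Forward == Backward? weiw != wiew
Palindrome = No


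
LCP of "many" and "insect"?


Word 1: "many"
Word 2: "insect"
Comparing from start:
  Pos 0: 'm' != 'i' (stop)
LCP = "" (length 0)


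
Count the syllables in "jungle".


Word: "jungle"
Syllable breakdown: jun | gle
Counting: 2 parts
= 2 syllables


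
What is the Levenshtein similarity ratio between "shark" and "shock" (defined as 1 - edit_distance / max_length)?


Word 1: "shark" (length 5)
Word 2: "shock" (length 5)
One optimal edit sequence:
  1. keep 's'
  2. keep 'h'
  3. substitute 'a' -> 'o'  (+1)
  4. substitute 'r' -> 'c'  (+1)
  5. keep 'k'
Edit distance = 2
Max length = max(5, 5) = 5
Similarity = 1 - 2/5
= 0.6000


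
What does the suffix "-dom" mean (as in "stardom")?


Suffix: -dom
Example: stardom = star + -dom
Meaning = state / realm


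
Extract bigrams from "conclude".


Word: "conclude" (length 8)
Number of bigrams = 8 - 2 + 1 = 7
  Position 0: "co"
  Position 1: "on"
  Position 2: "nc"
  Position 3: "cl"
  Position 4: "lu"
  Position 5: "ud"
  Position 6: "de"
Bigrams = "co", "on", "nc", "cl", "lu", "ud", "de"


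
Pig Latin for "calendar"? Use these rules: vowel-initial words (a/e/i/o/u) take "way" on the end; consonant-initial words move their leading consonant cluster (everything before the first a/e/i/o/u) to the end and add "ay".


Word: "calendar"
Starts with consonant(s) → move to end, add 'ay'
Consonant cluster: "c"
Pig Latin = "alendarcay"


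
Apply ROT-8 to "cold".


Word: "cold"
Shift: 8
Each letter → (letter + shift) mod 26:
  'c' (2) + 8 = 10 → 'k'
  'o' (14) + 8 = 22 → 'w'
  'l' (11) + 8 = 19 → 't'
  'd' (3) + 8 = 11 → 'l'
Result = "kwtl"


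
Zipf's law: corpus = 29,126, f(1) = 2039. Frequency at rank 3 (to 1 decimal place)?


Zipf's law: f(r) = f(1) / r
f(1) = 2039
f(3) = 2039 / 3
= 679.7 occurrences


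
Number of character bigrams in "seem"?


Word: "seem" (length 4)
Number of 2-grams = length - 2 + 1 = 4 - 2 + 1
= 3


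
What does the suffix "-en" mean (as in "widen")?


Suffix: -en
As in: widen -> wide + -en, with a spelling change
Meaning = to make / become


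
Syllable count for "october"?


Word: "october"
Syllable breakdown: oc | to | ber
Counting: 3 parts
= 3 syllables


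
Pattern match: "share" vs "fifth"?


Pattern of "share": [0, 1, 2, 3, 4]
Pattern of "fifth": [0, 1, 0, 2, 3]
Patterns do not match
Same pattern = No


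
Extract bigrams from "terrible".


Word: "terrible" (length 8)
Number of bigrams = 8 - 2 + 1 = 7
  Position 0: "te"
  Position 1: "er"
  Position 2: "rr"
  Position 3: "ri"
  Position 4: "ib"
  Position 5: "bl"
  Position 6: "le"
Bigrams = "te", "er", "rr", "ri", "ib", "bl", "le"


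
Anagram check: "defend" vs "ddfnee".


Word 1: "defend" → sorted: ddeefn
Word 2: "ddfnee" → sorted: ddeefn
Same letters? ddeefn == ddeefn
Anagram = Yes


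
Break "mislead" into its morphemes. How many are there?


Word: "mislead"
Morphemes: mis- + lead
Each morpheme carries meaning
= 2 morphemes


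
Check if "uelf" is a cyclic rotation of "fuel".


Word: "fuel", Candidate: "uelf"
Method: check if candidate is substring of word+word
"fuelfuel" contains "uelf"? Yes
Is rotation = Yes


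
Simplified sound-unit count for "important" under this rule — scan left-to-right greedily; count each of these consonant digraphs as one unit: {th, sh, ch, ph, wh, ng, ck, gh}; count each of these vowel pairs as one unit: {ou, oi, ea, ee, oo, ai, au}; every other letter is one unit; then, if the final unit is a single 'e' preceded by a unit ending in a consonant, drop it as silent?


Word: "important" (9 letters)
Left-to-right scan:
  1. 'i' (letter)
  2. 'm' (letter)
  3. 'p' (letter)
  4. 'o' (letter)
  5. 'r' (letter)
  6. 't' (letter)
  7. 'a' (letter)
  8. 'n' (letter)
  9. 't' (letter)
Units from scan: 9
Sound units = 9 units


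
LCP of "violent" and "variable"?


Word 1: "violent"
Word 2: "variable"
Comparing from start:
  Pos 0: 'v' == 'v'
  Pos 1: 'i' != 'a' (stop)
LCP = "v" (length 1)


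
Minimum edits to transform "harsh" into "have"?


Word 1: "harsh" (length 5)
Word 2: "have" (length 4)
One optimal edit sequence (insert/delete/substitute each cost 1):
  1. keep 'h'
  2. keep 'a'
  3. delete 'r'  (+1)
  4. substitute 's' -> 'v'  (+1)
  5. substitute 'h' -> 'e'  (+1)
Total edit operations: 3
Edit distance = 3


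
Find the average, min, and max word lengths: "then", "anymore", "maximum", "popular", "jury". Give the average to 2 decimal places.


Lengths: "then"=4, "anymore"=7, "maximum"=7, "popular"=7, "jury"=4
Sum = 29, Count = 5
Average = 29/5 = 5.80
= avg=5.80, min=4, max=7


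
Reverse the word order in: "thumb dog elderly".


Original: "thumb dog elderly"
Words (1..n): thumb | dog | elderly
Reversed (n..1): elderly | dog | thumb
Result = "elderly dog thumb"


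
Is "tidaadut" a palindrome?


Word: "tidaadut"
Reversed: "tudaadit"
Forward == Backward? tidaadut != tudaadit
Palindrome = No


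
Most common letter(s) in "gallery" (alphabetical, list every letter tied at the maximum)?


Word: "gallery"
Letter counts:
  'a': 1
  'e': 1
  'g': 1
  'l': 2
  'r': 1
  'y': 1
Maximum count = 2
Most frequent = 'l' (2 times each)


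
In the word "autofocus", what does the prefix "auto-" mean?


Prefix: auto-
Example: autofocus (auto- + focus)
Meaning = self


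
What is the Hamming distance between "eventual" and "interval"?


Comparing character by character (same length = 8):
  Pos 0: 'e' vs 'i' !=
  Pos 1: 'v' vs 'n' !=
  Pos 2: 'e' vs 't' !=
  Pos 3: 'n' vs 'e' !=
  Pos 4: 't' vs 'r' !=
  Pos 5: 'u' vs 'v' !=
  Pos 6: 'a' vs 'a' =
  Pos 7: 'l' vs 'l' =
Hamming distance = 6


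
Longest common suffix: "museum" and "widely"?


Word 1: "museum"
Word 2: "widely"
Comparing from end:
  Pos -1: 'm' != 'y' (stop)
LCS = "" (length 0)
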